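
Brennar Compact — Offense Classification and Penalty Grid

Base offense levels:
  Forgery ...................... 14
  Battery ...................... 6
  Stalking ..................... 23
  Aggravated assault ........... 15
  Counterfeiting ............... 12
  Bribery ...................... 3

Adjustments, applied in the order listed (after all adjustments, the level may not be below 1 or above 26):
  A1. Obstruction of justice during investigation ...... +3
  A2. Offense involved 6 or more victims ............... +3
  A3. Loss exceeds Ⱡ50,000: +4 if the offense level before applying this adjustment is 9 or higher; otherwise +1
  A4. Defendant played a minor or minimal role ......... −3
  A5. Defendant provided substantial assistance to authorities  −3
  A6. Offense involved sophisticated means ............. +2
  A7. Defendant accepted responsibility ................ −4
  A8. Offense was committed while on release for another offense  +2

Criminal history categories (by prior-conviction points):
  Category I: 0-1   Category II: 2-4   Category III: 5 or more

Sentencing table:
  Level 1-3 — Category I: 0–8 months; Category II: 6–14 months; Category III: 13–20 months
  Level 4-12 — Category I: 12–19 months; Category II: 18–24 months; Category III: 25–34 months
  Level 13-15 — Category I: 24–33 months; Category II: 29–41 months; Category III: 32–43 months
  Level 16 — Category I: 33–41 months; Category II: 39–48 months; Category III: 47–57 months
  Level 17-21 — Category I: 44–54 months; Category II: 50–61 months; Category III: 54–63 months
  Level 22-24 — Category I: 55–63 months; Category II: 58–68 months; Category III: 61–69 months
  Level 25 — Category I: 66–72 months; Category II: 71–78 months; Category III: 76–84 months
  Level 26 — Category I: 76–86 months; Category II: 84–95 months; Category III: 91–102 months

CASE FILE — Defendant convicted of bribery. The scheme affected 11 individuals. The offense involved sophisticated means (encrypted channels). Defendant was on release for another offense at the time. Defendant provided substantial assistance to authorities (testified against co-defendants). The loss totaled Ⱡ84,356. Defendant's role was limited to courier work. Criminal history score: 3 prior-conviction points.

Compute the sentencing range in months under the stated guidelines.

18-24 months

Base offense level for bribery: 3.
A2 applies: 3 + 3 = 6.
A3 applies (level before this adjustment is 6 < 9, so +1): 6 + 1 = 7.
A4 applies: 7 − 3 = 4.
A5 applies: 4 − 3 = 1.
A6 applies: 1 + 2 = 3.
A7 does not apply.
A8 applies: 3 + 2 = 5.
Final offense level: 5.
Criminal history: 3 prior points → Category II (2-4).
Level 5 falls in the 4-12 band.
Grid: Level 4-12 × Category II = 18-24 months.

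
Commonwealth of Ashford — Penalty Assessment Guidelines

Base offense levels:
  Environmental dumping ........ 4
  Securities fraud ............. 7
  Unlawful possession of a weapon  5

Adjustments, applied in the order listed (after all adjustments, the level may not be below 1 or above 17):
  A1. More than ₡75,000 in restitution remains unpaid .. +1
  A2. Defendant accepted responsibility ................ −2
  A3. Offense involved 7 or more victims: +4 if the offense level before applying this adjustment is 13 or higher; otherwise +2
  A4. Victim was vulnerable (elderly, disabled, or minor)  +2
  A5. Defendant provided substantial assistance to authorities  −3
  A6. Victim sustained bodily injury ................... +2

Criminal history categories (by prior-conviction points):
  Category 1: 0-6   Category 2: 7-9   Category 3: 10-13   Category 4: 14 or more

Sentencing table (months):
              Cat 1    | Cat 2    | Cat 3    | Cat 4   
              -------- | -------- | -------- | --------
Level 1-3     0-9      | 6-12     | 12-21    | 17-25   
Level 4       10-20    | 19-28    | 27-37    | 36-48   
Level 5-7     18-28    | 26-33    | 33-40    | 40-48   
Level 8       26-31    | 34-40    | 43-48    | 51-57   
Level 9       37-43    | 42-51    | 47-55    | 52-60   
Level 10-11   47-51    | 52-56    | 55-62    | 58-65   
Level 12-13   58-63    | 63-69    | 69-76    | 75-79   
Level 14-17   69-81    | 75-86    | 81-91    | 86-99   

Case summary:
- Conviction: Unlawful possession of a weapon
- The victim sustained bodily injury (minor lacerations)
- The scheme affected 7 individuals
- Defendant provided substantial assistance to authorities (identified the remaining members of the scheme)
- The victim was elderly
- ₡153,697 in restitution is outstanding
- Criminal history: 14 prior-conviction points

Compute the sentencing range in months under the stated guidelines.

Base offense level for unlawful possession of a weapon: 5.
A1 applies: 5 + 1 = 6.
A2 does not apply.
A3 applies (level before this adjustment is 6 < 13, so +2): 6 + 2 = 8.
A4 applies: 8 + 2 = 10.
A5 applies: 10 − 3 = 7.
A6 applies: 7 + 2 = 9.
Final offense level: 9.
Criminal history: 14 prior points → Category 4 (14+).
Level 9 falls in the 9 band.
Grid: Level 9 × Category 4 = 52-60 months.

52-60 months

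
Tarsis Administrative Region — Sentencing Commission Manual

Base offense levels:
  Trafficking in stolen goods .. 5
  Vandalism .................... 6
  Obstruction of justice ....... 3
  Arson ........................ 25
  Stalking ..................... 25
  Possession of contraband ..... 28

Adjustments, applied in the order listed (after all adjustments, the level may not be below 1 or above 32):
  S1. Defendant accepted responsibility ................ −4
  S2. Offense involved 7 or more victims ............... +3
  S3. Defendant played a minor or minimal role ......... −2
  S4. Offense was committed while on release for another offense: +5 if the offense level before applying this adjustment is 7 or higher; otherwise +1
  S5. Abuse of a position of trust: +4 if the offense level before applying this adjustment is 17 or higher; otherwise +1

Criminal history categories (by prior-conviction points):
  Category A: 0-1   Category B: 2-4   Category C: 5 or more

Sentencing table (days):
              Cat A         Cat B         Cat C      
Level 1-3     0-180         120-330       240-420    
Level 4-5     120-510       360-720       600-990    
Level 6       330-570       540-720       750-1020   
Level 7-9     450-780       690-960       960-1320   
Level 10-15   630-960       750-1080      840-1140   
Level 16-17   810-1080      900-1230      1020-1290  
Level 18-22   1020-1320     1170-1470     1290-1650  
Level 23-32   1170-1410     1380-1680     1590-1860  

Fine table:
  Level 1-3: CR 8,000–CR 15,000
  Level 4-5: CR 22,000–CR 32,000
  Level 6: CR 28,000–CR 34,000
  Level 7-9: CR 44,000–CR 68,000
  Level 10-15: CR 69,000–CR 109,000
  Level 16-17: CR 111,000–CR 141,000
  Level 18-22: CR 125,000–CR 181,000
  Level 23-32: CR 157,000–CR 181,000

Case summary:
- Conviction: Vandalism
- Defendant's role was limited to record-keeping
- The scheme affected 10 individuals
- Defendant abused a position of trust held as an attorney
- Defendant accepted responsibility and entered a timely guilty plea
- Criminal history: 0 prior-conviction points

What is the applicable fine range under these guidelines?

Base offense level for vandalism: 6.
S1 applies: 6 − 4 = 2.
S2 applies: 2 + 3 = 5.
S3 applies: 5 − 2 = 3.
S4 does not apply.
S5 applies (level before this adjustment is 3 < 17, so +1): 3 + 1 = 4.
Final offense level: 4.
Level 4 falls in the 4-5 band.
Fine table: Level 4-5 → CR 22,000–CR 32,000.

CR 22,000–CR 32,000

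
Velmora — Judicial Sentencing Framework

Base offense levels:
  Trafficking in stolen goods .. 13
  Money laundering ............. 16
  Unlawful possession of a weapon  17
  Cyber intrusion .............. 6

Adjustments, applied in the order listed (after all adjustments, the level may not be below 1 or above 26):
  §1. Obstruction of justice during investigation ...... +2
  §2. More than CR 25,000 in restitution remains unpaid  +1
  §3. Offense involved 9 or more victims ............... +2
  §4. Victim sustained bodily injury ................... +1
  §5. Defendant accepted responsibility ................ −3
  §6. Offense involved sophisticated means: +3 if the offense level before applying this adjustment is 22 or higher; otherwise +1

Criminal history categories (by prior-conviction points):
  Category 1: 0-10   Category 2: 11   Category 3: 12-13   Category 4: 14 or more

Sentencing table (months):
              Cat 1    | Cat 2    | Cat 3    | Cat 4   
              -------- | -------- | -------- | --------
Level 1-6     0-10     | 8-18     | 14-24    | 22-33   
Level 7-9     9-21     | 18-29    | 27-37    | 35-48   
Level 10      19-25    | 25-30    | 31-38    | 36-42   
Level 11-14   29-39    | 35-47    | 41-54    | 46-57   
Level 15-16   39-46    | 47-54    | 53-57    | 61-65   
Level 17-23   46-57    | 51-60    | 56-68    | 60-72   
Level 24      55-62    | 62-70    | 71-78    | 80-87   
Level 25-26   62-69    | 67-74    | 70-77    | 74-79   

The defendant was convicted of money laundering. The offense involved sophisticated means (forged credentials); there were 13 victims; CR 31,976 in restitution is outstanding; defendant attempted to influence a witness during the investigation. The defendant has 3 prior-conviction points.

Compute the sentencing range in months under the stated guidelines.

46-57 months

Base offense level for money laundering: 16.
§1 applies: 16 + 2 = 18.
§2 applies: 18 + 1 = 19.
§3 applies: 19 + 2 = 21.
§4 does not apply.
§5 does not apply.
§6 applies (level before this adjustment is 21 < 22, so +1): 21 + 1 = 22.
Final offense level: 22.
Criminal history: 3 prior points → Category 1 (0-10).
Level 22 falls in the 17-23 band.
Grid: Level 17-23 × Category 1 = 46-57 months.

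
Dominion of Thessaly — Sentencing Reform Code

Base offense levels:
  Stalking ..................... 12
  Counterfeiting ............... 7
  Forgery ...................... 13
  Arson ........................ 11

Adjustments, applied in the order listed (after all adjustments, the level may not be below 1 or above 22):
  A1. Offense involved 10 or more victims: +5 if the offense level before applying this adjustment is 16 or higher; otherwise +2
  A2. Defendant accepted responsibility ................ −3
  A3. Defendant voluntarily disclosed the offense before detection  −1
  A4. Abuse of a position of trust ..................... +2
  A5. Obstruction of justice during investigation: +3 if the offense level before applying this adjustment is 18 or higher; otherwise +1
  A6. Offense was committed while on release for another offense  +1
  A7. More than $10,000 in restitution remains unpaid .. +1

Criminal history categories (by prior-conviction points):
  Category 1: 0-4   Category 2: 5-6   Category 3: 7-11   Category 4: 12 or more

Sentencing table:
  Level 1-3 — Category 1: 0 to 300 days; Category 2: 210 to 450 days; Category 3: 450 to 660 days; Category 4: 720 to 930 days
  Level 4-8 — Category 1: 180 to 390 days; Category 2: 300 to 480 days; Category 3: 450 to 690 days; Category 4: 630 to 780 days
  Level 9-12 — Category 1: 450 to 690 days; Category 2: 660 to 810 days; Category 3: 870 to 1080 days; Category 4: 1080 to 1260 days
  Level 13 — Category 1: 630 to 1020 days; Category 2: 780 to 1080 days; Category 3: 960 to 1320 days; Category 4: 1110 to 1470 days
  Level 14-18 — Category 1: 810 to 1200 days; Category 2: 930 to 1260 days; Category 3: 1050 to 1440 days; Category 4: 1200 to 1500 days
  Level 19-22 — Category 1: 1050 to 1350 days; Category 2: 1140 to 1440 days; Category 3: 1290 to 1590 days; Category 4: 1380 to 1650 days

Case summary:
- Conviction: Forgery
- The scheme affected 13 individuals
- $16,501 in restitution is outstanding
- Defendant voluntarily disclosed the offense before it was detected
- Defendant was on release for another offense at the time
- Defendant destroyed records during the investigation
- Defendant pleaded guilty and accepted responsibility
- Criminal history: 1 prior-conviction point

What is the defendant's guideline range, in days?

810-1200 days

Base offense level for forgery: 13.
A1 applies (level before this adjustment is 13 < 16, so +2): 13 + 2 = 15.
A2 applies: 15 − 3 = 12.
A3 applies: 12 − 1 = 11.
A4 does not apply.
A5 applies (level before this adjustment is 11 < 18, so +1): 11 + 1 = 12.
A6 applies: 12 + 1 = 13.
A7 applies: 13 + 1 = 14.
Final offense level: 14.
Criminal history: 1 prior point → Category 1 (0-4).
Level 14 falls in the 14-18 band.
Grid: Level 14-18 × Category 1 = 810-1200 days.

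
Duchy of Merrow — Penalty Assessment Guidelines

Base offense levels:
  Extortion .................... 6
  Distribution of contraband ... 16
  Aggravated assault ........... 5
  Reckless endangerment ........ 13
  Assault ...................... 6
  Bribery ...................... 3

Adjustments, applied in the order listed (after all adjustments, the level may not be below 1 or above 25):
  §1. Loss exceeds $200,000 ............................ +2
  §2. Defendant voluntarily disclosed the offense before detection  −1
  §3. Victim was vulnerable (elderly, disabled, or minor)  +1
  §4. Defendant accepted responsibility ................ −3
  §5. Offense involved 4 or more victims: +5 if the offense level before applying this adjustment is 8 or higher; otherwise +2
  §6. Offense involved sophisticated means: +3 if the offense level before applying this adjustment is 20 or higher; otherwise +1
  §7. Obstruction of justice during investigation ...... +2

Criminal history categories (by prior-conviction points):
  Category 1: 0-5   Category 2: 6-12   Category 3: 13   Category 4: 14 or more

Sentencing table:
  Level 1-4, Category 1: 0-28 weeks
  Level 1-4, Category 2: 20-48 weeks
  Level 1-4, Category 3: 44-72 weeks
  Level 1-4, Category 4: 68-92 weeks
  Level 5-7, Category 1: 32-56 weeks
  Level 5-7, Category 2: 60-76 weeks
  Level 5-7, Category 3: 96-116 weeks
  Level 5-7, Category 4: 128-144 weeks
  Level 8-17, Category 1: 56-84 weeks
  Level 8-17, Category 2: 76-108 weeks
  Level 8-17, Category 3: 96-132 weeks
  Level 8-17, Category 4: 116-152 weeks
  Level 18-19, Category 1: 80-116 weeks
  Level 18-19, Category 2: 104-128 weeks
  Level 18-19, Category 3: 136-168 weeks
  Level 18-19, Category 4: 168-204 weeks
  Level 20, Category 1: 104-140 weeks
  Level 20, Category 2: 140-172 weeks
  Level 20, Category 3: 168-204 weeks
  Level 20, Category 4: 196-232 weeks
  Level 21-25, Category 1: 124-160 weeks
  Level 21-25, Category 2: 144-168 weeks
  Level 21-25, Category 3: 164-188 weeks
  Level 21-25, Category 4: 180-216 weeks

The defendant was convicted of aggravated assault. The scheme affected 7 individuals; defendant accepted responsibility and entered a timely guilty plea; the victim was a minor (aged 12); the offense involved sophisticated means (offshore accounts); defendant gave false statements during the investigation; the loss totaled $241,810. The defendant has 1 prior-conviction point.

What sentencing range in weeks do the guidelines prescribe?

56-84 weeks

Base offense level for aggravated assault: 5.
§1 applies: 5 + 2 = 7.
§3 applies: 7 + 1 = 8.
§4 applies: 8 − 3 = 5.
§5 applies (level before this adjustment is 5 < 8, so +2): 5 + 2 = 7.
§6 applies (level before this adjustment is 7 < 20, so +1): 7 + 1 = 8.
§7 applies: 8 + 2 = 10.
Final offense level: 10.
Criminal history: 1 prior point → Category 1 (0-5).
Level 10 falls in the 8-17 band.
Grid: Level 8-17 × Category 1 = 56-84 weeks.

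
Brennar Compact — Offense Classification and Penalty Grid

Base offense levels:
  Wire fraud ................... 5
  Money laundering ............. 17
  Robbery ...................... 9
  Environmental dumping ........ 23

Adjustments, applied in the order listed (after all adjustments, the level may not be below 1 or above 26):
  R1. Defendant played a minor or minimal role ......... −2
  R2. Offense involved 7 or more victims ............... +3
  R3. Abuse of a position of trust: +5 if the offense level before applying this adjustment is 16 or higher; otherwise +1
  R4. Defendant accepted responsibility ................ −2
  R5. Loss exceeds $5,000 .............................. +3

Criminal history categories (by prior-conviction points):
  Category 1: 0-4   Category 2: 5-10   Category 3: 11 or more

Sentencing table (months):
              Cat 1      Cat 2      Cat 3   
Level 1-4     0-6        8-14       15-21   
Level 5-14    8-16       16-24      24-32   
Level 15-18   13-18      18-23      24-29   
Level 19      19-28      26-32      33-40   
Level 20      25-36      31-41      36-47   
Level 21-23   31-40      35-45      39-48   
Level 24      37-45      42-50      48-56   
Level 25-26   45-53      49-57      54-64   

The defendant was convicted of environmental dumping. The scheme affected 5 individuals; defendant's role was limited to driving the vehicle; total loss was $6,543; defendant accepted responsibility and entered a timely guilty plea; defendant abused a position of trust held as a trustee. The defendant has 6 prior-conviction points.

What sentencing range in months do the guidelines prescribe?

Base offense level for environmental dumping: 23.
R1 applies: 23 − 2 = 21.
R2 does not apply.
R3 applies (level before this adjustment is 21 ≥ 16, so +5): 21 + 5 = 26.
R4 applies: 26 − 2 = 24.
R5 applies: 24 + 3 = 27.
Level 27 exceeds the maximum of 26; capped at 26.
Final offense level: 26.
Criminal history: 6 prior points → Category 2 (5-10).
Level 26 falls in the 25-26 band.
Grid: Level 25-26 × Category 2 = 49-57 months.

49-57 months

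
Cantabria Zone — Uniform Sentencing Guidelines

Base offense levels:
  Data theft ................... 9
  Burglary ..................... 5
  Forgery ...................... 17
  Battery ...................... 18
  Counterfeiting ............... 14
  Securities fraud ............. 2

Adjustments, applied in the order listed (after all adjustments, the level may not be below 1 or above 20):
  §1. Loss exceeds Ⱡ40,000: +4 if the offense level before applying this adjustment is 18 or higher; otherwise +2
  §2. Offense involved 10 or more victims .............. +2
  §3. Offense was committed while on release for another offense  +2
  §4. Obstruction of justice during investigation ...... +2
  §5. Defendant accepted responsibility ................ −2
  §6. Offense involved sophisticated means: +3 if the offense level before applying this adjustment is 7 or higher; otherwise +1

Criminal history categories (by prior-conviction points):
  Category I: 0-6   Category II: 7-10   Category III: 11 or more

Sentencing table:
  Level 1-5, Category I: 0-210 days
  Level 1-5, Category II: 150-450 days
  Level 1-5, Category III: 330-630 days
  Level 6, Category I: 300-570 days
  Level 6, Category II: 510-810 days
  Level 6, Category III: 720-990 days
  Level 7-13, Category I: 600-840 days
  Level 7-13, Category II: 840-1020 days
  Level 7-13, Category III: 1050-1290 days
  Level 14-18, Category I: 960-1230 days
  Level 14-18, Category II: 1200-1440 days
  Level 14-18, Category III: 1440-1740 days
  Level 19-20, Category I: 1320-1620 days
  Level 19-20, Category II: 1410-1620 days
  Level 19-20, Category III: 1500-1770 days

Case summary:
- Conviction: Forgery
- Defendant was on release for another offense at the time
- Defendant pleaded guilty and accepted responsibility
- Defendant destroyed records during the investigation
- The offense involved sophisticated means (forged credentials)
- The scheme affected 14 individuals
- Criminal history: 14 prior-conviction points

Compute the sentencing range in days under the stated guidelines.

Base offense level for forgery: 17.
§2 applies: 17 + 2 = 19.
§3 applies: 19 + 2 = 21.
§4 applies: 21 + 2 = 23.
§5 applies: 23 − 2 = 21.
§6 applies (level before this adjustment is 21 ≥ 7, so +3): 21 + 3 = 24.
Level 24 exceeds the maximum of 20; capped at 20.
Final offense level: 20.
Criminal history: 14 prior points → Category III (11+).
Level 20 falls in the 19-20 band.
Grid: Level 19-20 × Category III = 1500-1770 days.

1500-1770 days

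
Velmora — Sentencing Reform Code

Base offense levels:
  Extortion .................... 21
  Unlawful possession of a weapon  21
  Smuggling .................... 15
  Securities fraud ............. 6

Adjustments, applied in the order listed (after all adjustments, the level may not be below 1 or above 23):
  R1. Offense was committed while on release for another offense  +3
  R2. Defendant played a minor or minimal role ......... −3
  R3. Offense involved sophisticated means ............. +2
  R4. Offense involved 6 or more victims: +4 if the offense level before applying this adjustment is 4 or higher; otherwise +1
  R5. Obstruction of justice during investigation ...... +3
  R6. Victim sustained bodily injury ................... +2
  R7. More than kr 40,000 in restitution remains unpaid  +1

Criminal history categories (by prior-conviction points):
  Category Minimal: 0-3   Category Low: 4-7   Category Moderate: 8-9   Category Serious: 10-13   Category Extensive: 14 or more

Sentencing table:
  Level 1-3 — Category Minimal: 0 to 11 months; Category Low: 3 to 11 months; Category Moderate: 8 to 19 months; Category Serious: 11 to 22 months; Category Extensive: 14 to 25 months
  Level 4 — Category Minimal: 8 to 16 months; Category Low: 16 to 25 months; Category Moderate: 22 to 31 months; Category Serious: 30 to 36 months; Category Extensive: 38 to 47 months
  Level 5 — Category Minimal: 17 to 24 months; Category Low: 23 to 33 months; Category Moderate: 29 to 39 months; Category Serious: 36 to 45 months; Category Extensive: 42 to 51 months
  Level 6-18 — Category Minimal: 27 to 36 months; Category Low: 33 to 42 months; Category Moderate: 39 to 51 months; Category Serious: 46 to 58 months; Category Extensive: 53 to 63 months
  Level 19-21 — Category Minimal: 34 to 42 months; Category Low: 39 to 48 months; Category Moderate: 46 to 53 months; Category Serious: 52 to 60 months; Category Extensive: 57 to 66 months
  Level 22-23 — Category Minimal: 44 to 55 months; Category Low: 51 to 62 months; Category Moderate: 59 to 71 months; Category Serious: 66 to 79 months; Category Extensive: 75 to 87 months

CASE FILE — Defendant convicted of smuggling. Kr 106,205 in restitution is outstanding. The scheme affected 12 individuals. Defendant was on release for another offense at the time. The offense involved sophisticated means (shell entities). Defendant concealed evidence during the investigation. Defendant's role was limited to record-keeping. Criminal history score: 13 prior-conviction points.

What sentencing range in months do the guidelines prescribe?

66-79 months

Base offense level for smuggling: 15.
R1 applies: 15 + 3 = 18.
R2 applies: 18 − 3 = 15.
R3 applies: 15 + 2 = 17.
R4 applies (level before this adjustment is 17 ≥ 4, so +4): 17 + 4 = 21.
R5 applies: 21 + 3 = 24.
R7 applies: 24 + 1 = 25.
Level 25 exceeds the maximum of 23; capped at 23.
Final offense level: 23.
Criminal history: 13 prior points → Category Serious (10-13).
Level 23 falls in the 22-23 band.
Grid: Level 22-23 × Category Serious = 66-79 months.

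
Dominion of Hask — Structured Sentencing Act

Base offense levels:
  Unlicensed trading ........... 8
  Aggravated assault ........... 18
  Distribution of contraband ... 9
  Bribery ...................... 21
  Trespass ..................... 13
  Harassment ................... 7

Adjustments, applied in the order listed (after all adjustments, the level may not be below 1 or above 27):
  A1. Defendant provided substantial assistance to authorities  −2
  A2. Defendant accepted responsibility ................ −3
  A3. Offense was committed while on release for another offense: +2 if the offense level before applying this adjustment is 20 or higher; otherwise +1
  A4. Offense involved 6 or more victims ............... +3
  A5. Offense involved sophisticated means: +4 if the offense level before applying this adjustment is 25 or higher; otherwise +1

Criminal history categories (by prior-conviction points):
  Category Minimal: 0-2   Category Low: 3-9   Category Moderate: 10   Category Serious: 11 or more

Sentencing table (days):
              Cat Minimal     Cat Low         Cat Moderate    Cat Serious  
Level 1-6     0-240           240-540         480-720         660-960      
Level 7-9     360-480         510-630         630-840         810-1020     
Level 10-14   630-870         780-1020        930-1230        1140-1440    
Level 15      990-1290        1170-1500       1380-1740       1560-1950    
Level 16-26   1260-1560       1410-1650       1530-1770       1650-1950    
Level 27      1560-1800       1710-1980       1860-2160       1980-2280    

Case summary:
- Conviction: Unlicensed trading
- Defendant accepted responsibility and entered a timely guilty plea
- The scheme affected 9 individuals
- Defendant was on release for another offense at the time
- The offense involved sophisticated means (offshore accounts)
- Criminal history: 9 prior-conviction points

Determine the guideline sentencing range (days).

780-1020 days

Base offense level for unlicensed trading: 8.
A1 does not apply.
A2 applies: 8 − 3 = 5.
A3 applies (level before this adjustment is 5 < 20, so +1): 5 + 1 = 6.
A4 applies: 6 + 3 = 9.
A5 applies (level before this adjustment is 9 < 25, so +1): 9 + 1 = 10.
Final offense level: 10.
Criminal history: 9 prior points → Category Low (3-9).
Level 10 falls in the 10-14 band.
Grid: Level 10-14 × Category Low = 780-1020 days.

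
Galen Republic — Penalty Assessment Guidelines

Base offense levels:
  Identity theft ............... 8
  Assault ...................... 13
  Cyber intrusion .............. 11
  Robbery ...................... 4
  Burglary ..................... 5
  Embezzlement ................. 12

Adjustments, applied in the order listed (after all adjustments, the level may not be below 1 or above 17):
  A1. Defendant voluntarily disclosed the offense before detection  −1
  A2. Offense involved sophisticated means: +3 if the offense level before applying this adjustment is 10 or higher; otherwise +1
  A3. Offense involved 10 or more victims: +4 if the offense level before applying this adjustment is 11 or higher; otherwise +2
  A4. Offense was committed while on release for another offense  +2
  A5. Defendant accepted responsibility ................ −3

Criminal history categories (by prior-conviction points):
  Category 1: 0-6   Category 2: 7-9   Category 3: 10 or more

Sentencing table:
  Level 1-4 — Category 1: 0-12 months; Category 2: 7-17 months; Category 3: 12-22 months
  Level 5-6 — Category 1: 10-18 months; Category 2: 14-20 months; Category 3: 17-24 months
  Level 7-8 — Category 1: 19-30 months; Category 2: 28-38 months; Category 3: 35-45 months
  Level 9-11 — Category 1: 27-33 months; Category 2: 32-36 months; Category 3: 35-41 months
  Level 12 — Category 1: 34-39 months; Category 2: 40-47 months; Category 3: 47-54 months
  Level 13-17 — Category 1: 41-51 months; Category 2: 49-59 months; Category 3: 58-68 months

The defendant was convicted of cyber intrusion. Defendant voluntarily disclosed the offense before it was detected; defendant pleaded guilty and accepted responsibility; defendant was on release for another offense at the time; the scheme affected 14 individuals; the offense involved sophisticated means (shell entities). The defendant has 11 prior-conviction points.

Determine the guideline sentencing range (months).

58-68 months

Base offense level for cyber intrusion: 11.
A1 applies: 11 − 1 = 10.
A2 applies (level before this adjustment is 10 ≥ 10, so +3): 10 + 3 = 13.
A3 applies (level before this adjustment is 13 ≥ 11, so +4): 13 + 4 = 17.
A4 applies: 17 + 2 = 19.
A5 applies: 19 − 3 = 16.
Final offense level: 16.
Criminal history: 11 prior points → Category 3 (10+).
Level 16 falls in the 13-17 band.
Grid: Level 13-17 × Category 3 = 58-68 months.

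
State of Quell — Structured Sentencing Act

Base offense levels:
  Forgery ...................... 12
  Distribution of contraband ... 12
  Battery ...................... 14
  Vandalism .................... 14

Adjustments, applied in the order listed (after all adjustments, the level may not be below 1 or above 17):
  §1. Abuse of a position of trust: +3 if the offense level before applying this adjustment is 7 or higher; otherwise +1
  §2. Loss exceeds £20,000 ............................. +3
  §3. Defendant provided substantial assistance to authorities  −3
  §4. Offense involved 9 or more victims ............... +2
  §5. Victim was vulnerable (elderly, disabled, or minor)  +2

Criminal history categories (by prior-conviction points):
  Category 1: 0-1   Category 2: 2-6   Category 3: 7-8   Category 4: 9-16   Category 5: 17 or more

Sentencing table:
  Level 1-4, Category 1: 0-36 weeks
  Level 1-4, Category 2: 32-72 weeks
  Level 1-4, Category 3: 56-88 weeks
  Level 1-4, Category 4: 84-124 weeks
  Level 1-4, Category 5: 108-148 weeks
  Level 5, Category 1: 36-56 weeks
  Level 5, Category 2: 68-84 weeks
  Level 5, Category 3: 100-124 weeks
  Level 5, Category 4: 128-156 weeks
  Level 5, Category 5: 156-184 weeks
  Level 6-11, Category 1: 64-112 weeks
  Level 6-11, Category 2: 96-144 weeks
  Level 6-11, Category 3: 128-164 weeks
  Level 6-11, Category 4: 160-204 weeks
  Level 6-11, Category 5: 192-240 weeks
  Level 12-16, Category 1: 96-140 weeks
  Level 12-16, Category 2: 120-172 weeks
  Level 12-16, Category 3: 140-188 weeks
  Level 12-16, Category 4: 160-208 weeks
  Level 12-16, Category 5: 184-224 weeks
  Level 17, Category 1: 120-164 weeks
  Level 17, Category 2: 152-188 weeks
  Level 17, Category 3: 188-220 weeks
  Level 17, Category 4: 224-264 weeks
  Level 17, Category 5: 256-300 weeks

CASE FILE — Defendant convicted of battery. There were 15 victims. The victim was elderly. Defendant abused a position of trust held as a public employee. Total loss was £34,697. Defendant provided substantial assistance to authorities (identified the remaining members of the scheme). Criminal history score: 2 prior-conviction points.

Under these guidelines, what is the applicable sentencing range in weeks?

Base offense level for battery: 14.
§1 applies (level before this adjustment is 14 ≥ 7, so +3): 14 + 3 = 17.
§2 applies: 17 + 3 = 20.
§3 applies: 20 − 3 = 17.
§4 applies: 17 + 2 = 19.
§5 applies: 19 + 2 = 21.
Level 21 exceeds the maximum of 17; capped at 17.
Final offense level: 17.
Criminal history: 2 prior points → Category 2 (2-6).
Level 17 falls in the 17 band.
Grid: Level 17 × Category 2 = 152-188 weeks.

152-188 weeks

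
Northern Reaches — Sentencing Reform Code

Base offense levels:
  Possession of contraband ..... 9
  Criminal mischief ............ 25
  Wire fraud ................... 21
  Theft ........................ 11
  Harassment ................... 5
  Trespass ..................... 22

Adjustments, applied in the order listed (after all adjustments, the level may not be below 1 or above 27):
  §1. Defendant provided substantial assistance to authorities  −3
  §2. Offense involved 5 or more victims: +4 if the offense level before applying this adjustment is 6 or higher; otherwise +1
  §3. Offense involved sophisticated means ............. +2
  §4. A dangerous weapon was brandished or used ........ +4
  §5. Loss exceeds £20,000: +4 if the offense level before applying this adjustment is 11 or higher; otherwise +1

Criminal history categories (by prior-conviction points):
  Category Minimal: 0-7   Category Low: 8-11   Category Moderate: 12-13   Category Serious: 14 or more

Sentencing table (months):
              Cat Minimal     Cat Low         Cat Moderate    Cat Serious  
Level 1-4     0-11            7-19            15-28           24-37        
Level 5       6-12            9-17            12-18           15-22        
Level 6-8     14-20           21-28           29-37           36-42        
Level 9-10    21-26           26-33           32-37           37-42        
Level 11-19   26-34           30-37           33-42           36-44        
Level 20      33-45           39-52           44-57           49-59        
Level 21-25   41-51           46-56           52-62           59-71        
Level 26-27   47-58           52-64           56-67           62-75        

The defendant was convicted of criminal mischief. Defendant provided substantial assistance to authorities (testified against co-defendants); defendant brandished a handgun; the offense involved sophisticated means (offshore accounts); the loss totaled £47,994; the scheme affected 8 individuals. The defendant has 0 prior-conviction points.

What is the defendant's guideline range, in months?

Base offense level for criminal mischief: 25.
§1 applies: 25 − 3 = 22.
§2 applies (level before this adjustment is 22 ≥ 6, so +4): 22 + 4 = 26.
§3 applies: 26 + 2 = 28.
§4 applies: 28 + 4 = 32.
§5 applies (level before this adjustment is 32 ≥ 11, so +4): 32 + 4 = 36.
Level 36 exceeds the maximum of 27; capped at 27.
Final offense level: 27.
Criminal history: 0 prior points → Category Minimal (0-7).
Level 27 falls in the 26-27 band.
Grid: Level 26-27 × Category Minimal = 47-58 months.

47-58 months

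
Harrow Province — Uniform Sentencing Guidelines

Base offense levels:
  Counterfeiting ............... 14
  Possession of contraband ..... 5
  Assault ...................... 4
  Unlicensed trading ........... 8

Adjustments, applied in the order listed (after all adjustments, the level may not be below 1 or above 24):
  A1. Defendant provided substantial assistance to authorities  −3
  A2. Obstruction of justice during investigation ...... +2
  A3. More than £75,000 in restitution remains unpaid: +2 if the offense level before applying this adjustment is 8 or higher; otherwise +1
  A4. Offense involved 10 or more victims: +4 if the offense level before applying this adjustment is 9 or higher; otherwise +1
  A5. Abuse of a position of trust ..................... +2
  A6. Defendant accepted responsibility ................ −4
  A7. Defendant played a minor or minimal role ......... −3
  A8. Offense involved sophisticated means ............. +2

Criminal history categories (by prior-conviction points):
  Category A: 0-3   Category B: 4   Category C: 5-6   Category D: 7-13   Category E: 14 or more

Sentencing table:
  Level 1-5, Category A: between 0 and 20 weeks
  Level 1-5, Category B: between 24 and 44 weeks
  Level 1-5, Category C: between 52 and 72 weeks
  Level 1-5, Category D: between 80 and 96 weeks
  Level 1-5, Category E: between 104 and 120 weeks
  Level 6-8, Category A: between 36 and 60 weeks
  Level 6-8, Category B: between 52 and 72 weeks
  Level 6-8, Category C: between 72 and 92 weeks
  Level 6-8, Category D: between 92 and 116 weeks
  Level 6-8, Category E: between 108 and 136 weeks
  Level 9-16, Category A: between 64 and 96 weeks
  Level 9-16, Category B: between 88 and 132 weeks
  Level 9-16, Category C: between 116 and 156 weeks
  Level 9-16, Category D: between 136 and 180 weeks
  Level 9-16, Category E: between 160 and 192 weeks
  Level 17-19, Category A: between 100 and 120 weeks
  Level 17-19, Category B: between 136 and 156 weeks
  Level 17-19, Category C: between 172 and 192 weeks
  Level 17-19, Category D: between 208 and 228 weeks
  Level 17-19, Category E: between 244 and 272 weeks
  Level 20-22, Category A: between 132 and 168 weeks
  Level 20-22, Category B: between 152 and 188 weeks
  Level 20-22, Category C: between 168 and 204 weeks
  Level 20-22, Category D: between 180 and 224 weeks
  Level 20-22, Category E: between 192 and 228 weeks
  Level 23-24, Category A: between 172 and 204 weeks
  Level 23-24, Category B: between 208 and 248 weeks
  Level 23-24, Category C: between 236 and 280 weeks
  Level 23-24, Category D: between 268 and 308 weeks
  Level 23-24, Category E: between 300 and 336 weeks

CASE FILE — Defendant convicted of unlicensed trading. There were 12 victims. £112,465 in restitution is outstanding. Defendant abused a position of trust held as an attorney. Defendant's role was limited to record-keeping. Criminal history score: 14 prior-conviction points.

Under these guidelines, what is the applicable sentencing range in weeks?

Base offense level for unlicensed trading: 8.
A1 does not apply.
A3 applies (level before this adjustment is 8 ≥ 8, so +2): 8 + 2 = 10.
A4 applies (level before this adjustment is 10 ≥ 9, so +4): 10 + 4 = 14.
A5 applies: 14 + 2 = 16.
A7 applies: 16 − 3 = 13.
A8 does not apply.
Final offense level: 13.
Criminal history: 14 prior points → Category E (14+).
Level 13 falls in the 9-16 band.
Grid: Level 9-16 × Category E = 160-192 weeks.

160-192 weeks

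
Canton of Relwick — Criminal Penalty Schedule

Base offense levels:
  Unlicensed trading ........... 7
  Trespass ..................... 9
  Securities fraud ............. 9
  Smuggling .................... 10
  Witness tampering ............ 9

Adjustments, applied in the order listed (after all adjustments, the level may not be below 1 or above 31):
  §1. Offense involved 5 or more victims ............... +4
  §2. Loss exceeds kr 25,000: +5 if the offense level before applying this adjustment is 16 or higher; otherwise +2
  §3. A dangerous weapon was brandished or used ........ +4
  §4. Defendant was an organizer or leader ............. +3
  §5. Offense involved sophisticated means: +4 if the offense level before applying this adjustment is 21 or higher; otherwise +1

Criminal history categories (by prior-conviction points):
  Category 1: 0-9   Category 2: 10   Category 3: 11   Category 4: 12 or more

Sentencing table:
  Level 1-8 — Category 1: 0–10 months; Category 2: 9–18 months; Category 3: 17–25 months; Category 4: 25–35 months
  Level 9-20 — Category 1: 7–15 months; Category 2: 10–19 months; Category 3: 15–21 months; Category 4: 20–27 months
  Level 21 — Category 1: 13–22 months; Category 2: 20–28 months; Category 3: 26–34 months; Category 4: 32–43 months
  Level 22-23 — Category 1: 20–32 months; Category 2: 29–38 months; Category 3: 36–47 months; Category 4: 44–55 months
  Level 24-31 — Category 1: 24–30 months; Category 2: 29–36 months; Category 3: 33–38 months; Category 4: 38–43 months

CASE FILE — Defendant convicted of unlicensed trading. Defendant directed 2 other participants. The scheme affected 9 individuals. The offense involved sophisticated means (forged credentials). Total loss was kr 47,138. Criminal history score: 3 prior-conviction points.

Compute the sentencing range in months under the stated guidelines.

Base offense level for unlicensed trading: 7.
§1 applies: 7 + 4 = 11.
§2 applies (level before this adjustment is 11 < 16, so +2): 11 + 2 = 13.
§4 applies: 13 + 3 = 16.
§5 applies (level before this adjustment is 16 < 21, so +1): 16 + 1 = 17.
Final offense level: 17.
Criminal history: 3 prior points → Category 1 (0-9).
Level 17 falls in the 9-20 band.
Grid: Level 9-20 × Category 1 = 7-15 months.

7-15 months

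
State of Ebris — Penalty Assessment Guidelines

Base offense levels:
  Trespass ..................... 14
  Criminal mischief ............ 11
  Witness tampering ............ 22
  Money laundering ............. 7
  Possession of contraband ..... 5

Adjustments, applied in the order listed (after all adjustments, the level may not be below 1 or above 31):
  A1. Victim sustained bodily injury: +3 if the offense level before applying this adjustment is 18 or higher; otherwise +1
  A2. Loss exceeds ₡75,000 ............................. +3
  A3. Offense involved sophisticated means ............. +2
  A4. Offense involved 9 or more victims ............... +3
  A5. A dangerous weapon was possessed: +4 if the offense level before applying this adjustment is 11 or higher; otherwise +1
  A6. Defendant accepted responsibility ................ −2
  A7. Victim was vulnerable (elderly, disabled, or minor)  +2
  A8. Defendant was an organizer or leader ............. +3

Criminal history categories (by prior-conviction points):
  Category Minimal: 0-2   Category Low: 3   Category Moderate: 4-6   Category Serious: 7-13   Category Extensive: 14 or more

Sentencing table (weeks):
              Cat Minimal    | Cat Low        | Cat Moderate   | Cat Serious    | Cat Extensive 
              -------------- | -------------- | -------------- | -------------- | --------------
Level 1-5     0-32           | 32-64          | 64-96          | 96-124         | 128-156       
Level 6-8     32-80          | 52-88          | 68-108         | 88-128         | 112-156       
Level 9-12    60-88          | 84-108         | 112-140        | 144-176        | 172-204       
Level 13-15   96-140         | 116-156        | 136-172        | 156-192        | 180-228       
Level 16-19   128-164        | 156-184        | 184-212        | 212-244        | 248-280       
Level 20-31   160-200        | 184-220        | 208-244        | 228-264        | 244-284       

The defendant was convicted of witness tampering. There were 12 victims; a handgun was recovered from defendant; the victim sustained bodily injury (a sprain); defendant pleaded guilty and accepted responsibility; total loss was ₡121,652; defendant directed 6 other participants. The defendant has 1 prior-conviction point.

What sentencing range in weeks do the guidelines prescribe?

160-200 weeks

Base offense level for witness tampering: 22.
A1 applies (level before this adjustment is 22 ≥ 18, so +3): 22 + 3 = 25.
A2 applies: 25 + 3 = 28.
A4 applies: 28 + 3 = 31.
A5 applies (level before this adjustment is 31 ≥ 11, so +4): 31 + 4 = 35.
A6 applies: 35 − 2 = 33.
A7 does not apply.
A8 applies: 33 + 3 = 36.
Level 36 exceeds the maximum of 31; capped at 31.
Final offense level: 31.
Criminal history: 1 prior point → Category Minimal (0-2).
Level 31 falls in the 20-31 band.
Grid: Level 20-31 × Category Minimal = 160-200 weeks.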